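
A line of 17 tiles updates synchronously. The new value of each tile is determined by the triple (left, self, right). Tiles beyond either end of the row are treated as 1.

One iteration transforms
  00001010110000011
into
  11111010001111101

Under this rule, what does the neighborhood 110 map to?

At position 9 the neighborhood is 110; the next row has 0 there.

0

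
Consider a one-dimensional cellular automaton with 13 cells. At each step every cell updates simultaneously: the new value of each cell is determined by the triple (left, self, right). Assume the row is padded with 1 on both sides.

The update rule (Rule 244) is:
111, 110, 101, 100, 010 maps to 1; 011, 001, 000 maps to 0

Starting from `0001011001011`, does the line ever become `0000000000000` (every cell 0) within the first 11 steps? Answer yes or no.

no

1001101101101
1100110110110
1110011011011
1111001101101
1111100110110
1111110011011
1111111001101
1111111100110
1111111110011
1111111111001
1111111111100
step 11 is 1111111111100, still not uniform 0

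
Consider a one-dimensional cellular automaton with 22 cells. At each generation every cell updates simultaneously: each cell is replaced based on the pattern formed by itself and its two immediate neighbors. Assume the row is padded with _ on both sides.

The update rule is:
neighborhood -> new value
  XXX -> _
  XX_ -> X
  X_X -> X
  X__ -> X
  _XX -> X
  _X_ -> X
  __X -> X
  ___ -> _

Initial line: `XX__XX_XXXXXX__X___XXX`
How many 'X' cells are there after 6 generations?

generation 1: XXXXXXXX____XXXXX_XX_X
generation 2: X______XX__XX___XXXXXX
generation 3: XX____XXXXXXXX_XX____X
generation 4: XXX__XX______XXXXX__XX
generation 5: X_XXXXXX____XX___XXXXX
generation 6: XXX____XX__XXXX_XX___X
count of X: 12

12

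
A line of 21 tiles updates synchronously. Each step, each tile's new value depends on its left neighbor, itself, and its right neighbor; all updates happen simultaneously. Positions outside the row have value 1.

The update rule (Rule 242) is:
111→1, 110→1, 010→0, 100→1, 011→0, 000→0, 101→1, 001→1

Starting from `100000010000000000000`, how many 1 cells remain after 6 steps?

14

step 1: 110000101000000000001
step 2: 111001010100000000010
step 3: 111110101010000000101
step 4: 111111010101000001010
step 5: 111111101010100010101
step 6: 111111110101010101010
count of 1: 14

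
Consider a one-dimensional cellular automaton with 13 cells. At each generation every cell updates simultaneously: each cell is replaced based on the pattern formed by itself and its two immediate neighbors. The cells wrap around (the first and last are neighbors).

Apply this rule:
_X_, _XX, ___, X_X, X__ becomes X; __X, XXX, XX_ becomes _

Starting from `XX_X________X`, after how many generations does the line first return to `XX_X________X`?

__XXXXXXXXX_X
X_X________XX
_XXXXXXXXX_X_
_X________XXX
XXXXXXXXX_X__
X________XXX_
XXXXXXXX_X__X
________XXX_X
XXXXXXX_X__XX
_______XXX_X_
XXXXXX_X__XXX
______XXX_X__
XXXXX_X__XXXX
_____XXX_X___
XXXX_X__XXXXX
____XXX_X____
XXX_X__XXXXXX
___XXX_X_____
XX_X__XXXXXXX
__XXX_X______
X_X__XXXXXXXX
_XXX_X_______
_X__XXXXXXXXX
XXX_X________
X__XXXXXXXXX_
XX_X________X

26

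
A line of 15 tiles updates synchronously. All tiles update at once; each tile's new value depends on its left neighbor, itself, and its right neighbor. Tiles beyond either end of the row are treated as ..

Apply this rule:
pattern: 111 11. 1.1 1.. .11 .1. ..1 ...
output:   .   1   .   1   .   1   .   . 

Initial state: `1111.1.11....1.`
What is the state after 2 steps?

...1.11..11...1

...1.1..11...11
...1.11..11...1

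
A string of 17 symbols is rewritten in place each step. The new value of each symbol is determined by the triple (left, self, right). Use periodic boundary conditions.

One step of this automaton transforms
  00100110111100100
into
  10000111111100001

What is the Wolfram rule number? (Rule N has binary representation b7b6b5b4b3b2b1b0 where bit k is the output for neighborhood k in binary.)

position 9: 111 → 1  (bit 7 = 1)
position 6: 110 → 1  (bit 6 = 1)
position 7: 101 → 1  (bit 5 = 1)
position 3: 100 → 0  (bit 4 = 0)
position 5: 011 → 1  (bit 3 = 1)
position 2: 010 → 0  (bit 2 = 0)
position 1: 001 → 0  (bit 1 = 0)
position 0: 000 → 1  (bit 0 = 1)
bits b7..b0 = 11101001 = 233

233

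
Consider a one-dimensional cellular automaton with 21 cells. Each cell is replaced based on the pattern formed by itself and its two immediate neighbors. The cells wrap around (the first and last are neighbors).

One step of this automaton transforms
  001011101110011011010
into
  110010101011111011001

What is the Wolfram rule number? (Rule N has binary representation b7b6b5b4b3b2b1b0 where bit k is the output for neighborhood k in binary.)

91

position 5: 111 → 0  (bit 7 = 0)
position 6: 110 → 1  (bit 6 = 1)
position 3: 101 → 0  (bit 5 = 0)
position 11: 100 → 1  (bit 4 = 1)
position 4: 011 → 1  (bit 3 = 1)
position 2: 010 → 0  (bit 2 = 0)
position 1: 001 → 1  (bit 1 = 1)
position 0: 000 → 1  (bit 0 = 1)
bits b7..b0 = 01011011 = 91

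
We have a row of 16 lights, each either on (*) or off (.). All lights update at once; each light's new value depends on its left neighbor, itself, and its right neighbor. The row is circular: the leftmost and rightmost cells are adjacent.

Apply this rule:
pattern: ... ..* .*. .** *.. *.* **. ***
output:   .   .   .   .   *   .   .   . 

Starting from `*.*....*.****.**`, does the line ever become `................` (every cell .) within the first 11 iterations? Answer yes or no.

...*............
....*...........
.....*..........
......*.........
.......*........
........*.......
.........*......
..........*.....
...........*....
............*...
.............*..
iteration 11 is .............*.., still not uniform .

no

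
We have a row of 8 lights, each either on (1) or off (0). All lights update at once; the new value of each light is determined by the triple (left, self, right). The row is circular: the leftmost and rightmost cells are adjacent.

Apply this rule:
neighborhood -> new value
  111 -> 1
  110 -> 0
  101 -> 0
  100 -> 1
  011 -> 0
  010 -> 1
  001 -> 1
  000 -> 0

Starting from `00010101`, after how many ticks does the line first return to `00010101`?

tick 1: 10110101
tick 2: 00000100
tick 3: 00001110
tick 4: 00010101

4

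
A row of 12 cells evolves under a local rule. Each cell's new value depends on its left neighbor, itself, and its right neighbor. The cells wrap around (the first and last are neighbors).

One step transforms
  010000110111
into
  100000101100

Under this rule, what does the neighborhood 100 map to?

At position 2 the neighborhood is 100; the next row has 0 there.

0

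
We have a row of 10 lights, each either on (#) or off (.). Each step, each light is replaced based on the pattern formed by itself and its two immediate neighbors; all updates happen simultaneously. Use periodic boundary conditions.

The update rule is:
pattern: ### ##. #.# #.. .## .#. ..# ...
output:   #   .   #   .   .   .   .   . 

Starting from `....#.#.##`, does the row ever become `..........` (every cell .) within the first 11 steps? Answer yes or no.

step 1: .....#.#..
step 2: ......#...
step 3: ..........
all cells are . at step 3

yes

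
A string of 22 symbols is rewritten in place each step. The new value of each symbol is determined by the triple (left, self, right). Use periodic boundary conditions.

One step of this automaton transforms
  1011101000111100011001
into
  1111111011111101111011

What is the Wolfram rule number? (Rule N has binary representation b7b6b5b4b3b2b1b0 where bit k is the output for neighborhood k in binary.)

position 3: 111 → 1  (bit 7 = 1)
position 0: 110 → 1  (bit 6 = 1)
position 1: 101 → 1  (bit 5 = 1)
position 7: 100 → 0  (bit 4 = 0)
position 2: 011 → 1  (bit 3 = 1)
position 6: 010 → 1  (bit 2 = 1)
position 9: 001 → 1  (bit 1 = 1)
position 8: 000 → 1  (bit 0 = 1)
bits b7..b0 = 11101111 = 239

239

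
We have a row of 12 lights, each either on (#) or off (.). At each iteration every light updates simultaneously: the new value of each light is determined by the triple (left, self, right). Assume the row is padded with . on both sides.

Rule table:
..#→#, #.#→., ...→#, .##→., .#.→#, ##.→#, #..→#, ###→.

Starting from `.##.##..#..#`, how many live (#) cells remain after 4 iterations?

iteration 1: #.#..#######
iteration 2: #.###......#
iteration 3: #...########
iteration 4: ####.......#
count of #: 5

5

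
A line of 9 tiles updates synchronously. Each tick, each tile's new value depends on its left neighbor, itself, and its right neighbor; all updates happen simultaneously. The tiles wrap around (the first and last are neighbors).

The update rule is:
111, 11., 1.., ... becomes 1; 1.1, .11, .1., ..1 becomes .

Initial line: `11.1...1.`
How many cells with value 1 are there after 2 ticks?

5

.1..11...
..1..1111
count of 1: 5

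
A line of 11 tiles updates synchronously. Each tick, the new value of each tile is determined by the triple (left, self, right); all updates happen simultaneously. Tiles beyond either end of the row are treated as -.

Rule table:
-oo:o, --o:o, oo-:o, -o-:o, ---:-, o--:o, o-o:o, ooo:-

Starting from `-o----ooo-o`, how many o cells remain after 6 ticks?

5

ooo--oo-ooo
o-ooooooo-o
ooo-----ooo
o-oo---oo-o
ooooo-ooooo
o---ooo---o
count of o: 5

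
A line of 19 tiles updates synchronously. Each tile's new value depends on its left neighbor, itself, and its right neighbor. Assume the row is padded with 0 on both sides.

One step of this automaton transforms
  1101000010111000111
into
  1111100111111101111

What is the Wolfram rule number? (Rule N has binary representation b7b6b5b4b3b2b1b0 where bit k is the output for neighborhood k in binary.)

254

position 11: 111 → 1  (bit 7 = 1)
position 1: 110 → 1  (bit 6 = 1)
position 2: 101 → 1  (bit 5 = 1)
position 4: 100 → 1  (bit 4 = 1)
position 0: 011 → 1  (bit 3 = 1)
position 3: 010 → 1  (bit 2 = 1)
position 7: 001 → 1  (bit 1 = 1)
position 5: 000 → 0  (bit 0 = 0)
bits b7..b0 = 11111110 = 254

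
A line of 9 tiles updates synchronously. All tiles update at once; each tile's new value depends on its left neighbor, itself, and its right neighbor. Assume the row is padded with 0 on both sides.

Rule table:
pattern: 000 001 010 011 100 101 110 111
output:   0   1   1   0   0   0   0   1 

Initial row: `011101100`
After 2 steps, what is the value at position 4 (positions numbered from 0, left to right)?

0

101000000
101000000
position 4 holds 0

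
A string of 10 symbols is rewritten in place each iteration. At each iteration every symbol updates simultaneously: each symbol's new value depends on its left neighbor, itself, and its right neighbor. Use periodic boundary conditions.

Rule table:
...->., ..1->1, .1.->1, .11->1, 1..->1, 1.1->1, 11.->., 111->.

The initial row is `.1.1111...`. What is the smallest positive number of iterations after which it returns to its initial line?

3

1111...1..
1...1.1111
.1.1111...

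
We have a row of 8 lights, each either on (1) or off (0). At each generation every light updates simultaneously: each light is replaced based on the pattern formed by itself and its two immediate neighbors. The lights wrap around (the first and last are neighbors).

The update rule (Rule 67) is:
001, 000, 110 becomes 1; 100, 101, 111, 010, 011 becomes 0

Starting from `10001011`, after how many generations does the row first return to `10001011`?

16

10110000
00010111
01100001
00101110
11000010
01011100
10000101
10111000
00001011
01110001
00010110
11100010
00101100
11000101
01011000
10001011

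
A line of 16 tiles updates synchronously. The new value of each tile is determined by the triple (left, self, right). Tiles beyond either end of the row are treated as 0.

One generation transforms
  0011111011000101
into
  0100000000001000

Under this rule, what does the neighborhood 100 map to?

0

At position 10 the neighborhood is 100; the next row has 0 there.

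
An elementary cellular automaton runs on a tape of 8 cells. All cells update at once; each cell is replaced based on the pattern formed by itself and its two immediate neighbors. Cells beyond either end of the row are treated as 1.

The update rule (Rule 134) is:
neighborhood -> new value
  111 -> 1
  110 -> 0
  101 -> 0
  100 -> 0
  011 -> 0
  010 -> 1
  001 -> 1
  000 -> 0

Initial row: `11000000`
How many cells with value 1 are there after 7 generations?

10000001
00000010
00000110
00001000
00011001
00100010
01100110
count of 1: 4

4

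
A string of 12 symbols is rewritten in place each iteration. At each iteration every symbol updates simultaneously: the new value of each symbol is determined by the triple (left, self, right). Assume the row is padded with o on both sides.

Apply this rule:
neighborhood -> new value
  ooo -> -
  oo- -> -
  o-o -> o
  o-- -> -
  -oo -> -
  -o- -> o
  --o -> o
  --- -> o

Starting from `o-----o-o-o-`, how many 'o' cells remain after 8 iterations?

2

--oooooooooo
-o----------
oo-ooooooooo
--o---------
-oo-oooooooo
o--o--------
--oo-ooooooo
-o--o-------
count of o: 2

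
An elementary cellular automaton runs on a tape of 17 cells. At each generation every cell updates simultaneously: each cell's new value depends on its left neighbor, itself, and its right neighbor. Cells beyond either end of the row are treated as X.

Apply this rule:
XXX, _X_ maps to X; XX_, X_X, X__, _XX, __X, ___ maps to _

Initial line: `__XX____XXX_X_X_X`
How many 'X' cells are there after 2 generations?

3

generation 1: _________X__X_X__
generation 2: _________X__X_X__
count of X: 3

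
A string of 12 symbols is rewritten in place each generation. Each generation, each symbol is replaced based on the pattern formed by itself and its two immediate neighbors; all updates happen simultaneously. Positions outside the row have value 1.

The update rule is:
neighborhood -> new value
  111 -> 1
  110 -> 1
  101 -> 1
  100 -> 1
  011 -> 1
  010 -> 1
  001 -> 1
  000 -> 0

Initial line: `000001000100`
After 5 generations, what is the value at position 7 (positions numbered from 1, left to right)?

100011101111
110111111111
111111111111
111111111111  (fixed point — unchanged through generation 5)
position 7 holds 1

1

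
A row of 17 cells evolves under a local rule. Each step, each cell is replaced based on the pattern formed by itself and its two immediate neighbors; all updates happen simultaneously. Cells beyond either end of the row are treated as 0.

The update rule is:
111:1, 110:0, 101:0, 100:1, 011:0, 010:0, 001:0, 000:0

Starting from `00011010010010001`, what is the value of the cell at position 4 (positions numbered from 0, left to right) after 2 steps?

00000001001001000
00000000100100100
position 4 holds 0

0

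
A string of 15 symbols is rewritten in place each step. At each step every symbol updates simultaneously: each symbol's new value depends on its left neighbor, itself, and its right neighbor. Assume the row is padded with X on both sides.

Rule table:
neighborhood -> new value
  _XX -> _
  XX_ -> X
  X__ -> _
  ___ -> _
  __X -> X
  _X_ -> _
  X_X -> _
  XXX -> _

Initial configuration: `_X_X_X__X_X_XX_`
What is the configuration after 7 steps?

_______X_____X_
______X_____X__
_____X_____X__X
____X_____X__X_
___X_____X__X__
__X_____X__X__X
_X_____X__X__X_

_X_____X__X__X_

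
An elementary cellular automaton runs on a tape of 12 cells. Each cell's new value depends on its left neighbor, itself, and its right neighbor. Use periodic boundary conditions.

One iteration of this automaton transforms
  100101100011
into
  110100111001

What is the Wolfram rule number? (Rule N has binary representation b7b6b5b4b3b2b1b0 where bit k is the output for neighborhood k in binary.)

position 11: 111 → 1  (bit 7 = 1)
position 0: 110 → 1  (bit 6 = 1)
position 4: 101 → 0  (bit 5 = 0)
position 1: 100 → 1  (bit 4 = 1)
position 5: 011 → 0  (bit 3 = 0)
position 3: 010 → 1  (bit 2 = 1)
position 2: 001 → 0  (bit 1 = 0)
position 8: 000 → 1  (bit 0 = 1)
bits b7..b0 = 11010101 = 213

213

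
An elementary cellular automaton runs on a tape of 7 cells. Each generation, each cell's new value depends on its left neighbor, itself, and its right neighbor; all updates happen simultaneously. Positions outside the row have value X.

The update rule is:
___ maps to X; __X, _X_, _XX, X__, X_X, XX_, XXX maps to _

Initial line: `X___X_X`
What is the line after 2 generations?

____XX_

__X____
____XX_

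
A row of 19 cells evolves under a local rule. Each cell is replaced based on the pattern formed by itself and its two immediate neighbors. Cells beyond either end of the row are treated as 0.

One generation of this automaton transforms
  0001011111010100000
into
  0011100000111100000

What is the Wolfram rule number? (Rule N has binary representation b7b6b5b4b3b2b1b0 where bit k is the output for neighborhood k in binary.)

38

position 6: 111 → 0  (bit 7 = 0)
position 9: 110 → 0  (bit 6 = 0)
position 4: 101 → 1  (bit 5 = 1)
position 14: 100 → 0  (bit 4 = 0)
position 5: 011 → 0  (bit 3 = 0)
position 3: 010 → 1  (bit 2 = 1)
position 2: 001 → 1  (bit 1 = 1)
position 0: 000 → 0  (bit 0 = 0)
bits b7..b0 = 00100110 = 38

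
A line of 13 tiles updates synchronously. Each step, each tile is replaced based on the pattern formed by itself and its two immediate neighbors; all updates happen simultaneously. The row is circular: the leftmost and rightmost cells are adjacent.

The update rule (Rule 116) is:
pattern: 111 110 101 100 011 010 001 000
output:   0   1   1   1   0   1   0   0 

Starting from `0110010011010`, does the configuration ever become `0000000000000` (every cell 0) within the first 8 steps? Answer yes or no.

no

0011011001111
1001101100001
1100110110000
0110011011000
0011001101100
0001100110110
0000110011011
1000011001101
step 8 is 1000011001101, still not uniform 0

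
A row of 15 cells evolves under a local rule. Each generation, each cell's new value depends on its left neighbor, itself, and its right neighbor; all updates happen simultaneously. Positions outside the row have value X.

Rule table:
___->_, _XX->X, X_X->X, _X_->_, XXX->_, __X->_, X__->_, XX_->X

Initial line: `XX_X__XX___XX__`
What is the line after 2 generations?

_XX___XX___XX__
XXX___XX___XX__

XXX___XX___XX__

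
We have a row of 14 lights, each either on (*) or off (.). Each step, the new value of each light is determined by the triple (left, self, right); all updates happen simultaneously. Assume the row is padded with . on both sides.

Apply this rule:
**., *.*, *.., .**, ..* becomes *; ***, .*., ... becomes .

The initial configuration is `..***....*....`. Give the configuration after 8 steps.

.****.....****

.**.**..*.*...
********.*.*..
*......**.*.*.
.*....****.*.*
*.*..**..**.*.
.*.*********.*
*.**.......**.
.****.....****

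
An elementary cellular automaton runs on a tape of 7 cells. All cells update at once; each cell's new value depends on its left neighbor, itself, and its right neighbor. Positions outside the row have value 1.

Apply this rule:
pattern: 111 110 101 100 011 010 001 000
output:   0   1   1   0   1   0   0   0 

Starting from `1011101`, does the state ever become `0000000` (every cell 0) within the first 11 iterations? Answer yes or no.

1110111
0011100
0010100
0001000
0000000
all cells are 0 at iteration 5

yes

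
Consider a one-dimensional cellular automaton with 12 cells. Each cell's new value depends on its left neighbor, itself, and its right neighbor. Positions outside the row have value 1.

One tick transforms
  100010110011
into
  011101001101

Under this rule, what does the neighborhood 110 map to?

0

At position 0 the neighborhood is 110; the next row has 0 there.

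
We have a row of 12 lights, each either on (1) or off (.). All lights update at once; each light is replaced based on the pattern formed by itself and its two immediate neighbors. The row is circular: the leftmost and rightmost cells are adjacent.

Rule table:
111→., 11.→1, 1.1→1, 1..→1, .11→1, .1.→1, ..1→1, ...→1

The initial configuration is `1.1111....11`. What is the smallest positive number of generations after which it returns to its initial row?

generation 1: 111..111111.
generation 2: 1.1111....11

2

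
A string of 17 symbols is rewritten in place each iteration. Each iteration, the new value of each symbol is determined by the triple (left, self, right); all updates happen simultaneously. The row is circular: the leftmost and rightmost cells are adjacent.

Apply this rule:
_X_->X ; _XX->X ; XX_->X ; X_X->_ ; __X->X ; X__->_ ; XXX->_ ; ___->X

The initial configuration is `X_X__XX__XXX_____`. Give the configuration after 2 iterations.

X_X_X_X_XX_X_X___

X_X_XXX_XX_X_XXXX
X_X_X_X_XX_X_X___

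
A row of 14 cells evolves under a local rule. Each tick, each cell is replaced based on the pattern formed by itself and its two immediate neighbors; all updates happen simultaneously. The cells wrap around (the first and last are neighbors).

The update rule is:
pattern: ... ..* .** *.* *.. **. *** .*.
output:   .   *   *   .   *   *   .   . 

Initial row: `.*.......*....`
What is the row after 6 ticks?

.*.......*.*.*

tick 1: *.*.....*.*...
tick 2: ...*...*...*.*
tick 3: *.*.*.*.*.*...
tick 4: ...........*.*
tick 5: *.........*...
tick 6: .*.......*.*.*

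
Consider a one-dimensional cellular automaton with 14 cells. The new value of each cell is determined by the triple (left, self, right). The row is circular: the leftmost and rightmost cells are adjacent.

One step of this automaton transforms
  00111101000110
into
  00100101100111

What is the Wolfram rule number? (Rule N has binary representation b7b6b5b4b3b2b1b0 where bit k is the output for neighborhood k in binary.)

92

position 3: 111 → 0  (bit 7 = 0)
position 5: 110 → 1  (bit 6 = 1)
position 6: 101 → 0  (bit 5 = 0)
position 8: 100 → 1  (bit 4 = 1)
position 2: 011 → 1  (bit 3 = 1)
position 7: 010 → 1  (bit 2 = 1)
position 1: 001 → 0  (bit 1 = 0)
position 0: 000 → 0  (bit 0 = 0)
bits b7..b0 = 01011100 = 92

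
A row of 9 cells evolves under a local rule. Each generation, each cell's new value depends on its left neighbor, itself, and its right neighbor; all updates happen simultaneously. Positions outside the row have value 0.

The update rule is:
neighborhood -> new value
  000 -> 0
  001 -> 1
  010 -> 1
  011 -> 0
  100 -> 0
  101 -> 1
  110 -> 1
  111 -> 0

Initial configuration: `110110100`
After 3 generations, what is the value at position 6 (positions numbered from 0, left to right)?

011011100
101100100
110101100
position 6 holds 1

1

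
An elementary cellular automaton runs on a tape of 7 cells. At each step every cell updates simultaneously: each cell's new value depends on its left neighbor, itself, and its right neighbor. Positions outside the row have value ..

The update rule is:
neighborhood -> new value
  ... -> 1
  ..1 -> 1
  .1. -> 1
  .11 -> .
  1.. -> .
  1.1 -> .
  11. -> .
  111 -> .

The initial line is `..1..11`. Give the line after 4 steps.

......1

111.1..
....1.1
11111.1
......1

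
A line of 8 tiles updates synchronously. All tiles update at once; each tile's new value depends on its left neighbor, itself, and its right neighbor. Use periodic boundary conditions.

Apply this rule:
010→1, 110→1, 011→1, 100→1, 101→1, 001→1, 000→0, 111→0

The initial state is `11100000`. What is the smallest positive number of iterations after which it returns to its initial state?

iteration 1: 10110001
iteration 2: 11111011
iteration 3: 00001110
iteration 4: 00011011
iteration 5: 10111111
iteration 6: 11100000

6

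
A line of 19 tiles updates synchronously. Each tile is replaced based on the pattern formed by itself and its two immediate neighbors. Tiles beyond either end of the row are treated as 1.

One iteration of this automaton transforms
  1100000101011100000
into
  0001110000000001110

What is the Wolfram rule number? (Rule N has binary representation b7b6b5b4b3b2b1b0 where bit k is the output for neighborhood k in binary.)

1

position 0: 111 → 0  (bit 7 = 0)
position 1: 110 → 0  (bit 6 = 0)
position 8: 101 → 0  (bit 5 = 0)
position 2: 100 → 0  (bit 4 = 0)
position 11: 011 → 0  (bit 3 = 0)
position 7: 010 → 0  (bit 2 = 0)
position 6: 001 → 0  (bit 1 = 0)
position 3: 000 → 1  (bit 0 = 1)
bits b7..b0 = 00000001 = 1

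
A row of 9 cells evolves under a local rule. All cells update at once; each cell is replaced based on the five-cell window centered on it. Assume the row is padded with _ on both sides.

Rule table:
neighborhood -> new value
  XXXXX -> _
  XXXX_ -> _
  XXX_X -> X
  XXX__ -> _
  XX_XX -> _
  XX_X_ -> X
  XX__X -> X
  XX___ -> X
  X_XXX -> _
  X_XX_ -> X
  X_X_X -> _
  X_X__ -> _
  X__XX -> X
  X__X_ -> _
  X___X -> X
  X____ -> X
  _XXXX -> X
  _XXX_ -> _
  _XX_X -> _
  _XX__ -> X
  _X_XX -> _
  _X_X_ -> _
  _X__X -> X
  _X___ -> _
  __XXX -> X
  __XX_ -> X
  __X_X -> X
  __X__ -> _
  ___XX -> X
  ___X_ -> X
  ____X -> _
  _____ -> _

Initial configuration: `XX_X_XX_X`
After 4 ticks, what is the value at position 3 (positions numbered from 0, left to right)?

X_X__X_X_
X__X_X___
_X_X___X_
XX___XX__
position 3 holds _

_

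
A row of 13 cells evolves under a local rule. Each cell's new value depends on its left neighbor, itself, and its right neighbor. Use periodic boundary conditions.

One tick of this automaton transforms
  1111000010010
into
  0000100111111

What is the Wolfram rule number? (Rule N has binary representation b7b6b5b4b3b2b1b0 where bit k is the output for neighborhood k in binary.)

54

position 1: 111 → 0  (bit 7 = 0)
position 3: 110 → 0  (bit 6 = 0)
position 12: 101 → 1  (bit 5 = 1)
position 4: 100 → 1  (bit 4 = 1)
position 0: 011 → 0  (bit 3 = 0)
position 8: 010 → 1  (bit 2 = 1)
position 7: 001 → 1  (bit 1 = 1)
position 5: 000 → 0  (bit 0 = 0)
bits b7..b0 = 00110110 = 54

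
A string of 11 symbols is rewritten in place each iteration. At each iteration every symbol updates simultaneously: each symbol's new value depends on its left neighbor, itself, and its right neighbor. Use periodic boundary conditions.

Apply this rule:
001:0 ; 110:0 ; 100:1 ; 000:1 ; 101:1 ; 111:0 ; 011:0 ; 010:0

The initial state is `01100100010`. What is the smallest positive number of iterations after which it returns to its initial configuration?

00010011001
11001000100
00100110010
10010001001
01001100100
00100010011
10011001000
01000100110
00110010001
10001001100
01100100010

11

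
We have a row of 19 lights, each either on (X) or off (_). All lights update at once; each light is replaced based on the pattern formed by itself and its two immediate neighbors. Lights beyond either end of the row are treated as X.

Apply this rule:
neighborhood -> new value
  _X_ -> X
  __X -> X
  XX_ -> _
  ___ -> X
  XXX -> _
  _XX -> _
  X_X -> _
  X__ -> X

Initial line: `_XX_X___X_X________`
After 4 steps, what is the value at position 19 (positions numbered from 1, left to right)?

step 1: ____XXXXX_XXXXXXXXX
step 2: XXXX_______________
step 3: ____XXXXXXXXXXXXXXX
step 4: XXXX_______________
position 19 holds _

_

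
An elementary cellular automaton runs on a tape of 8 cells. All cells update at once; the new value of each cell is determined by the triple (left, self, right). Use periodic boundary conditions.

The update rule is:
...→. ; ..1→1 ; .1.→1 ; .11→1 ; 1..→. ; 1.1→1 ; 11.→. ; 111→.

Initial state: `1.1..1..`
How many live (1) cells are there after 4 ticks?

4

tick 1: 111.11.1
tick 2: ...11.11
tick 3: ..11.11.
tick 4: .11.11..
count of 1: 4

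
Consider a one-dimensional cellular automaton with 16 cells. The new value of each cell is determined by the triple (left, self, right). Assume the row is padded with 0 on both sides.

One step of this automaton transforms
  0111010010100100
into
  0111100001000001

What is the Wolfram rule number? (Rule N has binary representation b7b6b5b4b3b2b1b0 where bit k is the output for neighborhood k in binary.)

position 2: 111 → 1  (bit 7 = 1)
position 3: 110 → 1  (bit 6 = 1)
position 4: 101 → 1  (bit 5 = 1)
position 6: 100 → 0  (bit 4 = 0)
position 1: 011 → 1  (bit 3 = 1)
position 5: 010 → 0  (bit 2 = 0)
position 0: 001 → 0  (bit 1 = 0)
position 15: 000 → 1  (bit 0 = 1)
bits b7..b0 = 11101001 = 233

233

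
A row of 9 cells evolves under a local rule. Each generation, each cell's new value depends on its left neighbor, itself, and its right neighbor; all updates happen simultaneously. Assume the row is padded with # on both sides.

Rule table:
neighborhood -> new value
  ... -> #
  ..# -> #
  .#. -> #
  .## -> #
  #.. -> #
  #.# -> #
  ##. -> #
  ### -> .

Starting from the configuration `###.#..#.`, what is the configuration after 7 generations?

..#######

..#######
###......
..#######  (repeats generation 1; period 2)
generation 7: ..#######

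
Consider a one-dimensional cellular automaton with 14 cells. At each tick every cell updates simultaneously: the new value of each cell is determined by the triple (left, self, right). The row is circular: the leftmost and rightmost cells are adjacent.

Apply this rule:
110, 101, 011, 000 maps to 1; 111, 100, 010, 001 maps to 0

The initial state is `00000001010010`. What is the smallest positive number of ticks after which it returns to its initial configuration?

14

11111100100000
10000100001110
00110001101011
00110101110111
00111011011101
00101111110110
10011000011110
00011011010011
01011111100011
10110000101011
11110110010110
10011110001111
10010010101000
00000001010010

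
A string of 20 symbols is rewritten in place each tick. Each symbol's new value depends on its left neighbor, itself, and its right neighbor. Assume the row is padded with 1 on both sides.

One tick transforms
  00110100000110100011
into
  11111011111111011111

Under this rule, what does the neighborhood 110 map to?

1

At position 3 the neighborhood is 110; the next row has 1 there.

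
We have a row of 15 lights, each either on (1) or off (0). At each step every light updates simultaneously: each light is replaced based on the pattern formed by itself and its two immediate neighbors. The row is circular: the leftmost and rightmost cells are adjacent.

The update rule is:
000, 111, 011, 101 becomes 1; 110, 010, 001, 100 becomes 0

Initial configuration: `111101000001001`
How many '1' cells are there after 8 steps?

111010011100001
110100011001101
101001010001011
010000100100111
100110000000110
000100111110101
010000111101010
000110111010100
count of 1: 7

7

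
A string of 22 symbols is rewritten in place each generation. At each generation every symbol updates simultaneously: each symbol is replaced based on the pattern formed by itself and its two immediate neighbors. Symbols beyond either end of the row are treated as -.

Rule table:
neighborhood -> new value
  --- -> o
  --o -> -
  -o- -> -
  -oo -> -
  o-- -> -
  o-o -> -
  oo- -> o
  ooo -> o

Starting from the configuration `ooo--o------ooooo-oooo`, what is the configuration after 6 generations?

-------oooo--oo-o--ooo

generation 1: -oo----oooo--oooo--ooo
generation 2: --o-oo--ooo---ooo---oo
generation 3: o----o---oo-o--oo-o--o
generation 4: --oo---o--o-----o-----
generation 5: o--o-o------ooo---oooo
generation 6: -------oooo--oo-o--ooo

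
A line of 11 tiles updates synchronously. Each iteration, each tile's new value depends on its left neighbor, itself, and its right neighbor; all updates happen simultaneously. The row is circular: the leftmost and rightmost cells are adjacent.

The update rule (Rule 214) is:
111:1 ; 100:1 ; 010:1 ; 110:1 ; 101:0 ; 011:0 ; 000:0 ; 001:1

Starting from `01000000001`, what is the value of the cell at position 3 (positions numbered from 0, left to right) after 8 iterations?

0

01100000011
00110000101
11011001101
11001110100
01110110111
00110010011
11011111101
11001111100
position 3 holds 0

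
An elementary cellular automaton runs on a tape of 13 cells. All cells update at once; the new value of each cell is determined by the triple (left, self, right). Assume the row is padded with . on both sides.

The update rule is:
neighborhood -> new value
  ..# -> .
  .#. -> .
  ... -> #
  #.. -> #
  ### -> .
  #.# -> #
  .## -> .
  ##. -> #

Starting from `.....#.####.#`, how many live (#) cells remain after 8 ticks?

6

####..#...##.
...##..##..##
##..##..##..#
.##..##..##..
..##..##..###
#..##..##...#
.#..##..###..
..#..##...###
count of #: 6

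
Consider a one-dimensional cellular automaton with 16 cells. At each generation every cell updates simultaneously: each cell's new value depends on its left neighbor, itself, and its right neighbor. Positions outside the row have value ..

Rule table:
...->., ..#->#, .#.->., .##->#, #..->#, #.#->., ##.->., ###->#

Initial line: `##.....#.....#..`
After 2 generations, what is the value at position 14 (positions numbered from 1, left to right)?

.

generation 1: #.#...#.#...#.#.
generation 2: ...#.#...#.#...#
position 14 holds .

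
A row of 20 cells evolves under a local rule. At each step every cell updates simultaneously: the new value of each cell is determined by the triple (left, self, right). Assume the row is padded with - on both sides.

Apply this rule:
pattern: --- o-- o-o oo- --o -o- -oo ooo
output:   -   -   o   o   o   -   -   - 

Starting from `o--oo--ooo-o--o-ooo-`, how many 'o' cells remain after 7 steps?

6

step 1: --o-o-o--oo--o-o--o-
step 2: -o-o-o--o-o-o-o--o--
step 3: o-o-o--o-o-o-o--o---
step 4: -o-o--o-o-o-o--o----
step 5: o-o--o-o-o-o--o-----
step 6: -o--o-o-o-o--o------
step 7: o--o-o-o-o--o-------
count of o: 6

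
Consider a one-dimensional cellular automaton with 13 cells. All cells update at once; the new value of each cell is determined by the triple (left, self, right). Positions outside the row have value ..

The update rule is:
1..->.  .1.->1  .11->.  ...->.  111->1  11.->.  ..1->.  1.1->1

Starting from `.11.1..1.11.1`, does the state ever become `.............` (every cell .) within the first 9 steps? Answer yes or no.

...11..11..11
.............
all cells are . at step 2

yes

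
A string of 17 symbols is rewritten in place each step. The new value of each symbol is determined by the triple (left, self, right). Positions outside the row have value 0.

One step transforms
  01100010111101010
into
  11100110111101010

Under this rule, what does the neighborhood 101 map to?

At position 7 the neighborhood is 101; the next row has 0 there.

0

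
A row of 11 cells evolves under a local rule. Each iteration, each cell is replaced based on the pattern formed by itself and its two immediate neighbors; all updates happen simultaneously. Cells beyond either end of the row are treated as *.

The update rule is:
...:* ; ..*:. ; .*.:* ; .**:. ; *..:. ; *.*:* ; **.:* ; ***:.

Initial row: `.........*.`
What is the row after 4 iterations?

.*******.**
*......**..
*.****..*..
**...*..*..

**...*..*..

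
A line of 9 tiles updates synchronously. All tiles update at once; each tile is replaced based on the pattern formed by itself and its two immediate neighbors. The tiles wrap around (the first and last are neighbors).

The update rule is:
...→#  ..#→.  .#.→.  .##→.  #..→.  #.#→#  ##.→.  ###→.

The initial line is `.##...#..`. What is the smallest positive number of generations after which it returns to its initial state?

....#...#
.##...#..

2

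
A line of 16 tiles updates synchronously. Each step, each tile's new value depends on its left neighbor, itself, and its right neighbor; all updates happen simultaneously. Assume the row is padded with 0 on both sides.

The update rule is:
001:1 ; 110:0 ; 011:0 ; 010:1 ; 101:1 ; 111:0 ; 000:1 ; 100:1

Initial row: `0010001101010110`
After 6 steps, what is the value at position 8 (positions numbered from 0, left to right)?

1111110011111001
0000001100000111
1111110011111000
0000001100000111  (repeats step 2; period 2)
step 6: 0000001100000111
position 8 holds 0

0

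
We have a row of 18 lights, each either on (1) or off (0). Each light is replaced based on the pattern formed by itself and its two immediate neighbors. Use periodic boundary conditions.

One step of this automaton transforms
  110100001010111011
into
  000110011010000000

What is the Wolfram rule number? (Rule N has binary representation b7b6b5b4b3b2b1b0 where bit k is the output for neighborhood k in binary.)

position 0: 111 → 0  (bit 7 = 0)
position 1: 110 → 0  (bit 6 = 0)
position 2: 101 → 0  (bit 5 = 0)
position 4: 100 → 1  (bit 4 = 1)
position 12: 011 → 0  (bit 3 = 0)
position 3: 010 → 1  (bit 2 = 1)
position 7: 001 → 1  (bit 1 = 1)
position 5: 000 → 0  (bit 0 = 0)
bits b7..b0 = 00010110 = 22

22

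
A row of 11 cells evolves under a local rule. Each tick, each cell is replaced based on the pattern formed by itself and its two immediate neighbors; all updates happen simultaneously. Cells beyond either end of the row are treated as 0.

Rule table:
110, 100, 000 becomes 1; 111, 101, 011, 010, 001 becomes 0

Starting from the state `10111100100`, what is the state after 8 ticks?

00000110011
11110011001
00011001100
11001100111
01100110001
00110011100
10011000111
01001110001

01001110001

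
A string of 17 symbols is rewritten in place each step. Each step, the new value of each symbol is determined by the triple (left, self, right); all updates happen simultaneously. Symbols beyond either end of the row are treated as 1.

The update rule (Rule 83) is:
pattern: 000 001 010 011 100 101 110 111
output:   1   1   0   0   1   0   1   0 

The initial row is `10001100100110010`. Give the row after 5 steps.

11011101101110000

step 1: 11110111011011100
step 2: 00010001001000111
step 3: 11101110110111000
step 4: 00100010010001111
step 5: 11011101101110000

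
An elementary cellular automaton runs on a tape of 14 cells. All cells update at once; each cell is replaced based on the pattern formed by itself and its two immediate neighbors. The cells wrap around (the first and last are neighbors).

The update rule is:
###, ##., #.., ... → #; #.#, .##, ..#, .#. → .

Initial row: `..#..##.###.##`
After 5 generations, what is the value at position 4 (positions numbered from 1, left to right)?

#

#..#..#..##..#
##..#..#..##..
.##..#..#..##.
..##..#..#..##
#..##..#..#..#
position 4 holds #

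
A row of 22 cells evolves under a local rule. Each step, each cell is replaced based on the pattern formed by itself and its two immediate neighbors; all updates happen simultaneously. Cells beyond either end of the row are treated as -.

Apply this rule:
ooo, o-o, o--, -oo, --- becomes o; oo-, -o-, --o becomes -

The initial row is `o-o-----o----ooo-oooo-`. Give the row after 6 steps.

step 1: -o-oooo--ooo-oo-oooo-o
step 2: --oooo-o-oo-oo-oooo-o-
step 3: o-ooo-o-oo-oo-oooo-o-o
step 4: -ooo-o-oo-oo-oooo-o-o-
step 5: -oo-o-oo-oo-oooo-o-o-o
step 6: -o-o-oo-oo-oooo-o-o-o-

-o-o-oo-oo-oooo-o-o-o-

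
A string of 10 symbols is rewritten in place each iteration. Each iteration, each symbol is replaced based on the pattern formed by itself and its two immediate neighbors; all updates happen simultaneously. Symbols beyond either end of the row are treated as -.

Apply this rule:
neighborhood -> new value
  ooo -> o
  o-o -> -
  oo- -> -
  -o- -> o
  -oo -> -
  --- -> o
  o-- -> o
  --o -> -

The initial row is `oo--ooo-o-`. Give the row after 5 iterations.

--o--o--oo
o-oo-oo---
o------ooo
oooooo--o-
-oooo-o-oo

-oooo-o-oo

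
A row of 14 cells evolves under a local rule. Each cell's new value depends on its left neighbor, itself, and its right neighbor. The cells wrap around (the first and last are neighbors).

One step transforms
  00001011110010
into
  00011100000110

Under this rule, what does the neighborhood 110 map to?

0

At position 9 the neighborhood is 110; the next row has 0 there.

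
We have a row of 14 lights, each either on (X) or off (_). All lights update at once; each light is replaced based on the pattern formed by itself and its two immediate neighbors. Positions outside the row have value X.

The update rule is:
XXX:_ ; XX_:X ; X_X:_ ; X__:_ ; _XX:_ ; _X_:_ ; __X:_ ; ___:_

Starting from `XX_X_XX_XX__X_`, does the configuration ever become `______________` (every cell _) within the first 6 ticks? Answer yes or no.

tick 1: _X____X__X____
tick 2: ______________
all cells are _ at tick 2

yes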